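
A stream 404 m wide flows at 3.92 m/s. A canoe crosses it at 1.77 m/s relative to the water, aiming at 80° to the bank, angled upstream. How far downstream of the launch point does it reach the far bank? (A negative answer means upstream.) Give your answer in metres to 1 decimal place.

Perpendicular speed = 1.743 m/s; crossing time = 404 / 1.743 = 231.770 s.
Net downstream speed = 3.613 m/s.
Drift = 3.613 × 231.770 = 837.301 m (downstream).

837.3 m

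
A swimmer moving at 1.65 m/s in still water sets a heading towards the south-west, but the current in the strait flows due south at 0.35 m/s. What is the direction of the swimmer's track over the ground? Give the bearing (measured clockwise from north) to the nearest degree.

Taking east as x and north as y: velocity relative to the water = (-1.167, -1.167) m/s; the water relative to ground = (0.000, -0.350) m/s.
Velocity relative to ground = (-1.167, -1.167) + (0.000, -0.350) = (-1.167, -1.517) m/s.
Bearing = atan2(-1.17, -1.52) = 217.57° clockwise from north.

218°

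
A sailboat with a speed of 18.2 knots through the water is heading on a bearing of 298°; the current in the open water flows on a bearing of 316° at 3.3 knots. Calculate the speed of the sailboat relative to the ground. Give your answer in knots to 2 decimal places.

Taking east as x and north as y: velocity relative to the water = (-16.070, 8.544) knots; the water relative to ground = (-2.292, 2.374) knots.
Velocity relative to ground = (-16.070, 8.544) + (-2.292, 2.374) = (-18.362, 10.918) knots.
Speed = |(-18.362, 10.918)| = 21.363 knots.

21.36 knots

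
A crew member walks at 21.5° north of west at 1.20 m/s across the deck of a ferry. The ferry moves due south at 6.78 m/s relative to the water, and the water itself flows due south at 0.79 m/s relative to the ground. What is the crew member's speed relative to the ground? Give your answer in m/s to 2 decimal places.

In east/north components (m/s): crew member relative to ferry = (-1.117, 0.440); ferry relative to water = (0.000, -6.780); water relative to ground = (0.000, -0.790).
Sum = (-1.117, -7.130) m/s.
Speed = |(-1.117, -7.130)| = 7.217 m/s.

7.22 m/s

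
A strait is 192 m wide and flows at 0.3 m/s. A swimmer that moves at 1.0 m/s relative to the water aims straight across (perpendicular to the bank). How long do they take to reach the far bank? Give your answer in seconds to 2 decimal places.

192.00 s

The component of the swimmer's velocity perpendicular to the bank is 1.0 m/s.
Only the cross-stream component determines the crossing time; the current contributes nothing perpendicular to the bank.
Time = 192 / 1.000 = 192.000 s.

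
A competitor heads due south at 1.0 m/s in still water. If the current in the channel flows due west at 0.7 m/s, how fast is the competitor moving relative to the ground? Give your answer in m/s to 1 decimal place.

1.2 m/s

Taking east as x and north as y: velocity relative to the water = (0.000, -1.000) m/s; the water relative to ground = (-0.700, 0.000) m/s.
Velocity relative to ground = (0.000, -1.000) + (-0.700, 0.000) = (-0.700, -1.000) m/s.
Speed = |(-0.700, -1.000)| = 1.221 m/s.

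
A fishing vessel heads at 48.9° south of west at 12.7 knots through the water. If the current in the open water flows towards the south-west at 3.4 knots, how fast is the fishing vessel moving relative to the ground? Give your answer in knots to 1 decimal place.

Taking east as x and north as y: velocity relative to the water = (-8.349, -9.570) knots; the water relative to ground = (-2.404, -2.404) knots.
Velocity relative to ground = (-8.349, -9.570) + (-2.404, -2.404) = (-10.753, -11.974) knots.
Speed = |(-10.753, -11.974)| = 16.094 knots.

16.1 knots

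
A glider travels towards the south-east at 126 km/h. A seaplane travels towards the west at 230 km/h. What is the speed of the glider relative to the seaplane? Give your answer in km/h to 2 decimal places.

331.30 km/h

Taking east as x and north as y: glider velocity = (89.095, -89.095) km/h; seaplane velocity = (-230.000, 0.000) km/h.
Velocity of glider relative to seaplane = (89.095, -89.095) − (-230.000, 0.000) = (319.095, -89.095) km/h.
Magnitude = |(319.095, -89.095)| = 331.300 km/h.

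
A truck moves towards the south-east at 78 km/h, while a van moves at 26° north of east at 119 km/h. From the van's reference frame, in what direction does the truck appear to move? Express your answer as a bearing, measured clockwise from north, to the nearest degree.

206°

Taking east as x and north as y: truck velocity = (55.154, -55.154) km/h; van velocity = (106.956, 52.166) km/h.
Velocity of truck relative to van = (55.154, -55.154) − (106.956, 52.166) = (-51.802, -107.320) km/h.
Bearing = atan2(-51.80, -107.32) = 205.77° clockwise from north.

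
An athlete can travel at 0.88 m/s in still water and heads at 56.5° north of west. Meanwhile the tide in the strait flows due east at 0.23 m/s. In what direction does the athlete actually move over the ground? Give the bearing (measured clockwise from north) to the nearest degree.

341°

Taking east as x and north as y: velocity relative to the water = (-0.486, 0.734) m/s; the water relative to ground = (0.230, 0.000) m/s.
Velocity relative to ground = (-0.486, 0.734) + (0.230, 0.000) = (-0.256, 0.734) m/s.
Bearing = atan2(-0.26, 0.73) = 340.79° clockwise from north.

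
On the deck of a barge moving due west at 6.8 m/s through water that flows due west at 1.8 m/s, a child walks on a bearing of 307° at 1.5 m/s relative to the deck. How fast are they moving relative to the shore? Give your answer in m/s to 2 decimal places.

9.84 m/s

In east/north components (m/s): child relative to barge = (-1.198, 0.903); barge relative to water = (-6.800, 0.000); water relative to ground = (-1.800, 0.000).
Sum = (-9.798, 0.903) m/s.
Speed = |(-9.798, 0.903)| = 9.839 m/s.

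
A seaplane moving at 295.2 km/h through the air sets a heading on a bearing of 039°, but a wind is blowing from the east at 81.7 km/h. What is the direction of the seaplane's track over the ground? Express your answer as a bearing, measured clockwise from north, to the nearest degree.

Taking east as x and north as y: velocity relative to the air = (185.775, 229.413) km/h; the air relative to ground = (-81.700, 0.000) km/h.
Velocity relative to ground = (185.775, 229.413) + (-81.700, 0.000) = (104.075, 229.413) km/h.
Bearing = atan2(104.08, 229.41) = 24.40° clockwise from north.

024°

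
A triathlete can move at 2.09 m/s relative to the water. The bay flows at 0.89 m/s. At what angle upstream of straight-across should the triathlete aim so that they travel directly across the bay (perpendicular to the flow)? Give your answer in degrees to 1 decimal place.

To cancel the current, the upstream component of the triathlete's velocity must equal the flow: 2.09 sin θ = 0.89.
sin θ = 0.89 / 2.09 = 0.4258.
θ = arcsin(0.4258) = 25.204°.

25.2°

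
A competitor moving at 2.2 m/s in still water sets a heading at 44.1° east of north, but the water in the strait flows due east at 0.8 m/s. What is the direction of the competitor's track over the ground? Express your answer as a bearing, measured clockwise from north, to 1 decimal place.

055.9°

Taking east as x and north as y: velocity relative to the water = (1.531, 1.580) m/s; the water relative to ground = (0.800, 0.000) m/s.
Velocity relative to ground = (1.531, 1.580) + (0.800, 0.000) = (2.331, 1.580) m/s.
Bearing = atan2(2.33, 1.58) = 55.87° clockwise from north.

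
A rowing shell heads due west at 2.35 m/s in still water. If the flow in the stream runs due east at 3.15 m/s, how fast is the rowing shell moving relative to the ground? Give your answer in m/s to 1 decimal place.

Taking east as x and north as y: velocity relative to the water = (-2.350, 0.000) m/s; the water relative to ground = (3.150, 0.000) m/s.
Velocity relative to ground = (-2.350, 0.000) + (3.150, 0.000) = (0.800, 0.000) m/s.
Speed = |(0.800, 0.000)| = 0.800 m/s.

0.8 m/s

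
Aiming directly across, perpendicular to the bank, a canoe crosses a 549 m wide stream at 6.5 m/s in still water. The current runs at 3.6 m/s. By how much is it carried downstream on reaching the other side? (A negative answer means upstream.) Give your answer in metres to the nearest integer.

304 m

Perpendicular speed = 6.500 m/s; crossing time = 549 / 6.500 = 84.462 s.
Net downstream speed = 3.600 m/s.
Drift = 3.600 × 84.462 = 304.062 m (downstream).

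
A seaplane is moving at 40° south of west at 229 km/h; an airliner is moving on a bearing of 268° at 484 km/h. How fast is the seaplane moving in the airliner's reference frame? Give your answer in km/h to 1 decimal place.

334.7 km/h

Taking east as x and north as y: seaplane velocity = (-175.424, -147.198) km/h; airliner velocity = (-483.705, -16.891) km/h.
Velocity of seaplane relative to airliner = (-175.424, -147.198) − (-483.705, -16.891) = (308.281, -130.307) km/h.
Magnitude = |(308.281, -130.307)| = 334.690 km/h.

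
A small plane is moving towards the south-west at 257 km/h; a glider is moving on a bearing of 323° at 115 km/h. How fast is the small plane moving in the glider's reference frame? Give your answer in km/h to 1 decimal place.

Taking east as x and north as y: small plane velocity = (-181.726, -181.726) km/h; glider velocity = (-69.209, 91.843) km/h.
Velocity of small plane relative to glider = (-181.726, -181.726) − (-69.209, 91.843) = (-112.518, -273.570) km/h.
Magnitude = |(-112.518, -273.570)| = 295.805 km/h.

295.8 km/h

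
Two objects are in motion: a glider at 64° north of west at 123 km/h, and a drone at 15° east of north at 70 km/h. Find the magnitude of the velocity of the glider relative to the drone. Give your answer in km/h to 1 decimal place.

83.9 km/h

Taking east as x and north as y: glider velocity = (-53.920, 110.552) km/h; drone velocity = (18.117, 67.615) km/h.
Velocity of glider relative to drone = (-53.920, 110.552) − (18.117, 67.615) = (-72.037, 42.937) km/h.
Magnitude = |(-72.037, 42.937)| = 83.862 km/h.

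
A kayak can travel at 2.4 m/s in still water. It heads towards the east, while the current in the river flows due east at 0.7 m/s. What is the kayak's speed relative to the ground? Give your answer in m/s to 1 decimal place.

Taking east as x and north as y: velocity relative to the water = (2.400, 0.000) m/s; the water relative to ground = (0.700, 0.000) m/s.
Velocity relative to ground = (2.400, 0.000) + (0.700, 0.000) = (3.100, 0.000) m/s.
Speed = |(3.100, 0.000)| = 3.100 m/s.

3.1 m/s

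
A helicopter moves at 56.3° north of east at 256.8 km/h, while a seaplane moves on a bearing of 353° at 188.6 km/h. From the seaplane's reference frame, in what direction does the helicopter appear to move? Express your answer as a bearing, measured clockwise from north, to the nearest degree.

081°

Taking east as x and north as y: helicopter velocity = (142.484, 213.646) km/h; seaplane velocity = (-22.985, 187.194) km/h.
Velocity of helicopter relative to seaplane = (142.484, 213.646) − (-22.985, 187.194) = (165.469, 26.452) km/h.
Bearing = atan2(165.47, 26.45) = 80.92° clockwise from north.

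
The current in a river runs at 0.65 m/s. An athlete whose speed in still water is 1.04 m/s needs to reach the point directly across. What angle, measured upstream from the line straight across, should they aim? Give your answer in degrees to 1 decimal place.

38.7°

To cancel the current, the upstream component of the athlete's velocity must equal the flow: 1.04 sin θ = 0.65.
sin θ = 0.65 / 1.04 = 0.6250.
θ = arcsin(0.6250) = 38.682°.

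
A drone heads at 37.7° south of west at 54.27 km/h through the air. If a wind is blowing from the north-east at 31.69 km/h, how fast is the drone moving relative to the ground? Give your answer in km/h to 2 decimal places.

85.80 km/h

Taking east as x and north as y: velocity relative to the air = (-42.940, -33.188) km/h; the air relative to ground = (-22.408, -22.408) km/h.
Velocity relative to ground = (-42.940, -33.188) + (-22.408, -22.408) = (-65.348, -55.596) km/h.
Speed = |(-65.348, -55.596)| = 85.798 km/h.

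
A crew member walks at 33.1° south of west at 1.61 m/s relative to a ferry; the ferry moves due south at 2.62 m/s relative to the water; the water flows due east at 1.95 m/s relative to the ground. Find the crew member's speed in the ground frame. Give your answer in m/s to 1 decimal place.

In east/north components (m/s): crew member relative to ferry = (-1.349, -0.879); ferry relative to water = (0.000, -2.620); water relative to ground = (1.950, 0.000).
Sum = (0.601, -3.499) m/s.
Speed = |(0.601, -3.499)| = 3.551 m/s.

3.6 m/s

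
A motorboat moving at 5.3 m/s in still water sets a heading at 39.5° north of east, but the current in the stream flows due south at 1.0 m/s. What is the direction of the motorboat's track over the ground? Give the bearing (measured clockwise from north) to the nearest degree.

060°

Taking east as x and north as y: velocity relative to the water = (4.090, 3.371) m/s; the water relative to ground = (0.000, -1.000) m/s.
Velocity relative to ground = (4.090, 3.371) + (0.000, -1.000) = (4.090, 2.371) m/s.
Bearing = atan2(4.09, 2.37) = 59.89° clockwise from north.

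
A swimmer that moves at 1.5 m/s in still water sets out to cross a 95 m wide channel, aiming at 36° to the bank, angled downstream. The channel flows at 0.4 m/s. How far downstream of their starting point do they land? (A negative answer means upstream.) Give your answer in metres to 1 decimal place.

Perpendicular speed = 0.882 m/s; crossing time = 95 / 0.882 = 107.749 s.
Net downstream speed = 1.614 m/s.
Drift = 1.614 × 107.749 = 173.856 m (downstream).

173.9 m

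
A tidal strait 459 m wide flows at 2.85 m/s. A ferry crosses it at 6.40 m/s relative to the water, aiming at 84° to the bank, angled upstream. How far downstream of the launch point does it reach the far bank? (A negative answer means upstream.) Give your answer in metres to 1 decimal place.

Perpendicular speed = 6.365 m/s; crossing time = 459 / 6.365 = 72.114 s.
Net downstream speed = 2.181 m/s.
Drift = 2.181 × 72.114 = 157.281 m (downstream).

157.3 m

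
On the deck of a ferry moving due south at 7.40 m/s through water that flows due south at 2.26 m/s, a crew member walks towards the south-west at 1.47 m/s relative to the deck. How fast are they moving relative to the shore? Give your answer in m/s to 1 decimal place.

In east/north components (m/s): crew member relative to ferry = (-1.039, -1.039); ferry relative to water = (0.000, -7.400); water relative to ground = (0.000, -2.260).
Sum = (-1.039, -10.699) m/s.
Speed = |(-1.039, -10.699)| = 10.750 m/s.

10.7 m/s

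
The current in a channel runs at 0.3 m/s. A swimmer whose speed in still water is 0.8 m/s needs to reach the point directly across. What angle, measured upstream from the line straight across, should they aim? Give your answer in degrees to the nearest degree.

22°

To cancel the current, the upstream component of the swimmer's velocity must equal the flow: 0.8 sin θ = 0.3.
sin θ = 0.3 / 0.8 = 0.3750.
θ = arcsin(0.3750) = 22.024°.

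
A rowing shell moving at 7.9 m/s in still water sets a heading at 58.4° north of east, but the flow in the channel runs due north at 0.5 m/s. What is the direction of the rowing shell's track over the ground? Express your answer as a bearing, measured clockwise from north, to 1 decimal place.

029.8°

Taking east as x and north as y: velocity relative to the water = (4.139, 6.729) m/s; the water relative to ground = (0.000, 0.500) m/s.
Velocity relative to ground = (4.139, 6.729) + (0.000, 0.500) = (4.139, 7.229) m/s.
Bearing = atan2(4.14, 7.23) = 29.80° clockwise from north.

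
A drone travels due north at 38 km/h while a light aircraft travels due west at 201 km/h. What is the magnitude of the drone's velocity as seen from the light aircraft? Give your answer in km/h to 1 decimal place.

Taking east as x and north as y: drone velocity = (0.000, 38.000) km/h; light aircraft velocity = (-201.000, 0.000) km/h.
Velocity of drone relative to light aircraft = (0.000, 38.000) − (-201.000, 0.000) = (201.000, 38.000) km/h.
Magnitude = |(201.000, 38.000)| = 204.561 km/h.

204.6 km/h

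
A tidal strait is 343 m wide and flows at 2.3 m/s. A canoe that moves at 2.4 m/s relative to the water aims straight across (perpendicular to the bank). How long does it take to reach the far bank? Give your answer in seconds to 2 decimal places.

The component of the canoe's velocity perpendicular to the bank is 2.4 m/s.
The flow acts along the bank and has no component across it.
Time = 343 / 2.400 = 142.917 s.

142.92 s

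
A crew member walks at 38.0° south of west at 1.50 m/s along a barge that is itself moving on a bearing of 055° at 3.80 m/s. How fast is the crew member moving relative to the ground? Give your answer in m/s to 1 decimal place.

2.3 m/s

Taking east as x and north as y: barge velocity = (3.113, 2.180) m/s; crew member velocity relative to barge = (-1.182, -0.923) m/s.
Velocity relative to ground = (3.113, 2.180) + (-1.182, -0.923) = (1.931, 1.256) m/s.
Speed = |(1.931, 1.256)| = 2.303 m/s.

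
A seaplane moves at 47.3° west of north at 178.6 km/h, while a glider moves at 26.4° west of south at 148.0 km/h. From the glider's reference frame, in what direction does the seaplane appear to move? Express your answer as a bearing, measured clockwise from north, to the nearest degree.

346°

Taking east as x and north as y: seaplane velocity = (-131.256, 121.119) km/h; glider velocity = (-65.806, -132.565) km/h.
Velocity of seaplane relative to glider = (-131.256, 121.119) − (-65.806, -132.565) = (-65.450, 253.685) km/h.
Bearing = atan2(-65.45, 253.68) = 345.53° clockwise from north.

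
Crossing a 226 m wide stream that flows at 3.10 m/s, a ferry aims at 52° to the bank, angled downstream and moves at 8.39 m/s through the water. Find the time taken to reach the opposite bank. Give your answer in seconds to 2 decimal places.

The component of the ferry's velocity perpendicular to the bank is 8.39 × sin 52° = 6.611 m/s.
Only the cross-stream component determines the crossing time; the current contributes nothing perpendicular to the bank.
Time = 226 / 6.611 = 34.183 s.

34.18 s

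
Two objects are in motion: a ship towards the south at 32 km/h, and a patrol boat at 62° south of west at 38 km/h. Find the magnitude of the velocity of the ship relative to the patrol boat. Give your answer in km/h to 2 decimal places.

17.91 km/h

Taking east as x and north as y: ship velocity = (0.000, -32.000) km/h; patrol boat velocity = (-17.840, -33.552) km/h.
Velocity of ship relative to patrol boat = (0.000, -32.000) − (-17.840, -33.552) = (17.840, 1.552) km/h.
Magnitude = |(17.840, 1.552)| = 17.907 km/h.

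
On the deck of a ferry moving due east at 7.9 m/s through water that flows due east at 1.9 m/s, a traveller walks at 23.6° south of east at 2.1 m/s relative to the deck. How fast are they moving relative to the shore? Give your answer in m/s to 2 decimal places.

11.75 m/s

In east/north components (m/s): traveller relative to ferry = (1.924, -0.841); ferry relative to water = (7.900, 0.000); water relative to ground = (1.900, 0.000).
Sum = (11.724, -0.841) m/s.
Speed = |(11.724, -0.841)| = 11.754 m/s.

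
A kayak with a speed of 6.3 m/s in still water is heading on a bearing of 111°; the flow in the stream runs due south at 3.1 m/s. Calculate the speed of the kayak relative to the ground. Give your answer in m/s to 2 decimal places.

7.96 m/s

Taking east as x and north as y: velocity relative to the water = (5.882, -2.258) m/s; the water relative to ground = (0.000, -3.100) m/s.
Velocity relative to ground = (5.882, -2.258) + (0.000, -3.100) = (5.882, -5.358) m/s.
Speed = |(5.882, -5.358)| = 7.956 m/s.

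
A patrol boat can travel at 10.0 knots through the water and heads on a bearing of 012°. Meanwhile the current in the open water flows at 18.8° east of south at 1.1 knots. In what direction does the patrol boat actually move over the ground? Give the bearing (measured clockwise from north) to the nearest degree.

Taking east as x and north as y: velocity relative to the water = (2.079, 9.781) knots; the water relative to ground = (0.354, -1.041) knots.
Velocity relative to ground = (2.079, 9.781) + (0.354, -1.041) = (2.434, 8.740) knots.
Bearing = atan2(2.43, 8.74) = 15.56° clockwise from north.

016°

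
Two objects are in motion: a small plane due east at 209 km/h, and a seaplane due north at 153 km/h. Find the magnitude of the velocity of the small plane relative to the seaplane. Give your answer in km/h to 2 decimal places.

Taking east as x and north as y: small plane velocity = (209.000, 0.000) km/h; seaplane velocity = (0.000, 153.000) km/h.
Velocity of small plane relative to seaplane = (209.000, 0.000) − (0.000, 153.000) = (209.000, -153.000) km/h.
Magnitude = |(209.000, -153.000)| = 259.017 km/h.

259.02 km/h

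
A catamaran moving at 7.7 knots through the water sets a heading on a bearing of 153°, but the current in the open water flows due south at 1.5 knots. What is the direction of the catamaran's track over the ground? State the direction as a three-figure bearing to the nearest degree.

Taking east as x and north as y: velocity relative to the water = (3.496, -6.861) knots; the water relative to ground = (0.000, -1.500) knots.
Velocity relative to ground = (3.496, -6.861) + (0.000, -1.500) = (3.496, -8.361) knots.
Bearing = atan2(3.50, -8.36) = 157.31° clockwise from north.

157°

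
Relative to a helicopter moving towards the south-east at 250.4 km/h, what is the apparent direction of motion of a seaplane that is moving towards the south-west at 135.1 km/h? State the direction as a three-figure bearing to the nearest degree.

287°

Taking east as x and north as y: seaplane velocity = (-95.530, -95.530) km/h; helicopter velocity = (177.060, -177.060) km/h.
Velocity of seaplane relative to helicopter = (-95.530, -95.530) − (177.060, -177.060) = (-272.590, 81.529) km/h.
Bearing = atan2(-272.59, 81.53) = 286.65° clockwise from north.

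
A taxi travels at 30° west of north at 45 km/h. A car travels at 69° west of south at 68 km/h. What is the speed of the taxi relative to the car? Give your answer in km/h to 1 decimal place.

75.4 km/h

Taking east as x and north as y: taxi velocity = (-22.500, 38.971) km/h; car velocity = (-63.483, -24.369) km/h.
Velocity of taxi relative to car = (-22.500, 38.971) − (-63.483, -24.369) = (40.983, 63.340) km/h.
Magnitude = |(40.983, 63.340)| = 75.443 km/h.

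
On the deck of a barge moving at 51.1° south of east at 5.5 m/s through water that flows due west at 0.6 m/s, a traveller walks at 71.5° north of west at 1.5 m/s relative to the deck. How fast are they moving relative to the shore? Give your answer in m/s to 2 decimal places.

In east/north components (m/s): traveller relative to barge = (-0.476, 1.422); barge relative to water = (3.454, -4.280); water relative to ground = (-0.600, 0.000).
Sum = (2.378, -2.858) m/s.
Speed = |(2.378, -2.858)| = 3.718 m/s.

3.72 m/s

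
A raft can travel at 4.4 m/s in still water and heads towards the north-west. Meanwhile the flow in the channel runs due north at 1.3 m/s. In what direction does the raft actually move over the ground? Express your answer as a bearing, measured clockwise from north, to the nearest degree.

Taking east as x and north as y: velocity relative to the water = (-3.111, 3.111) m/s; the water relative to ground = (0.000, 1.300) m/s.
Velocity relative to ground = (-3.111, 3.111) + (0.000, 1.300) = (-3.111, 4.411) m/s.
Bearing = atan2(-3.11, 4.41) = 324.80° clockwise from north.

325°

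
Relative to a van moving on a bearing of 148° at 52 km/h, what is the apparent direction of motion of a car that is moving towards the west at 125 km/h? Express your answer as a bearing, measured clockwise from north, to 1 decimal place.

Taking east as x and north as y: car velocity = (-125.000, 0.000) km/h; van velocity = (27.556, -44.099) km/h.
Velocity of car relative to van = (-125.000, 0.000) − (27.556, -44.099) = (-152.556, 44.099) km/h.
Bearing = atan2(-152.56, 44.10) = 286.12° clockwise from north.

286.1°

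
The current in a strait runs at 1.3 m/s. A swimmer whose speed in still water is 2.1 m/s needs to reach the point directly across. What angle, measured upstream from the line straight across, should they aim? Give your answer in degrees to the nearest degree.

38°

To cancel the current, the upstream component of the swimmer's velocity must equal the flow: 2.1 sin θ = 1.3.
sin θ = 1.3 / 2.1 = 0.6190.
θ = arcsin(0.6190) = 38.247°.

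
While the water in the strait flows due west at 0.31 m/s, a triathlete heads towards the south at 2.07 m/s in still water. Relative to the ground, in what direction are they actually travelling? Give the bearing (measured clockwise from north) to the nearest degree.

189°

Taking east as x and north as y: velocity relative to the water = (0.000, -2.070) m/s; the water relative to ground = (-0.310, 0.000) m/s.
Velocity relative to ground = (0.000, -2.070) + (-0.310, 0.000) = (-0.310, -2.070) m/s.
Bearing = atan2(-0.31, -2.07) = 188.52° clockwise from north.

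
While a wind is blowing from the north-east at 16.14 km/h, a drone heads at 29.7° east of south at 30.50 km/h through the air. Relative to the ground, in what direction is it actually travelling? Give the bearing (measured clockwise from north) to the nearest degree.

Taking east as x and north as y: velocity relative to the air = (15.111, -26.493) km/h; the air relative to ground = (-11.413, -11.413) km/h.
Velocity relative to ground = (15.111, -26.493) + (-11.413, -11.413) = (3.699, -37.906) km/h.
Bearing = atan2(3.70, -37.91) = 174.43° clockwise from north.

174°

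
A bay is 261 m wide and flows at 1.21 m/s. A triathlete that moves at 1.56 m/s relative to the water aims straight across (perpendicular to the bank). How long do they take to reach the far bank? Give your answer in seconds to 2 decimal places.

The component of the triathlete's velocity perpendicular to the bank is 1.56 m/s.
The flow acts along the bank and has no component across it.
Time = 261 / 1.560 = 167.308 s.

167.31 s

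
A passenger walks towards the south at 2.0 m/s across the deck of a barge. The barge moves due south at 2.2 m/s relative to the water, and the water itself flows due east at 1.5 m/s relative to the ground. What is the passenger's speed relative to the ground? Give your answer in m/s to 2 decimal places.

In east/north components (m/s): passenger relative to barge = (0.000, -2.000); barge relative to water = (0.000, -2.200); water relative to ground = (1.500, 0.000).
Sum = (1.500, -4.200) m/s.
Speed = |(1.500, -4.200)| = 4.460 m/s.

4.46 m/s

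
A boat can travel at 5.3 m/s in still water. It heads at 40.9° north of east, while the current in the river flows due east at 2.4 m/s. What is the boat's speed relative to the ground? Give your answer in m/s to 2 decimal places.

7.29 m/s

Taking east as x and north as y: velocity relative to the water = (4.006, 3.470) m/s; the water relative to ground = (2.400, 0.000) m/s.
Velocity relative to ground = (4.006, 3.470) + (2.400, 0.000) = (6.406, 3.470) m/s.
Speed = |(6.406, 3.470)| = 7.286 m/s.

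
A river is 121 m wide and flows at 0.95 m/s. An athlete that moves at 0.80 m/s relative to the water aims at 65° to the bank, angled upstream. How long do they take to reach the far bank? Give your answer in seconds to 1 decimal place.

166.9 s

The component of the athlete's velocity perpendicular to the bank is 0.80 × sin 65° = 0.725 m/s.
The flow acts along the bank and has no component across it.
Time = 121 / 0.725 = 166.886 s.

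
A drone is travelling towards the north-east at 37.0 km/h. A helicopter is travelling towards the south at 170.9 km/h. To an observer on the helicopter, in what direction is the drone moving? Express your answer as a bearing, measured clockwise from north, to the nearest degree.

Taking east as x and north as y: drone velocity = (26.163, 26.163) km/h; helicopter velocity = (0.000, -170.900) km/h.
Velocity of drone relative to helicopter = (26.163, 26.163) − (0.000, -170.900) = (26.163, 197.063) km/h.
Bearing = atan2(26.16, 197.06) = 7.56° clockwise from north.

008°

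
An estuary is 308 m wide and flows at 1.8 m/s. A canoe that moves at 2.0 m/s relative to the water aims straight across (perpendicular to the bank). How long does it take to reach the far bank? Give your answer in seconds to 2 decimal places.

The component of the canoe's velocity perpendicular to the bank is 2.0 m/s.
The current is parallel to the bank, so it does not affect the crossing time.
Time = 308 / 2.000 = 154.000 s.

154.00 s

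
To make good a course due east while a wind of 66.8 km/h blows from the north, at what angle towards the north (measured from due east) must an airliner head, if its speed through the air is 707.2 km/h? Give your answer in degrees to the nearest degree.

The wind pushes perpendicular to the desired track; the heading must have a component into the wind equal to 66.8 km/h: 707.2 sin θ = 66.8.
sin θ = 0.0945, so θ = 5.420°.

5°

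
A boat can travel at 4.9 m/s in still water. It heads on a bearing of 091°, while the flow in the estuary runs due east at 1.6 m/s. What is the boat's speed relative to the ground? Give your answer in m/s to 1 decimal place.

6.5 m/s

Taking east as x and north as y: velocity relative to the water = (4.899, -0.086) m/s; the water relative to ground = (1.600, 0.000) m/s.
Velocity relative to ground = (4.899, -0.086) + (1.600, 0.000) = (6.499, -0.086) m/s.
Speed = |(6.499, -0.086)| = 6.500 m/s.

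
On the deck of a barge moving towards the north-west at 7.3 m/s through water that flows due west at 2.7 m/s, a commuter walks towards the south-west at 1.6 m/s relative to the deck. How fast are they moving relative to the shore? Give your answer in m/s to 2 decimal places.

In east/north components (m/s): commuter relative to barge = (-1.131, -1.131); barge relative to water = (-5.162, 5.162); water relative to ground = (-2.700, 0.000).
Sum = (-8.993, 4.031) m/s.
Speed = |(-8.993, 4.031)| = 9.855 m/s.

9.86 m/s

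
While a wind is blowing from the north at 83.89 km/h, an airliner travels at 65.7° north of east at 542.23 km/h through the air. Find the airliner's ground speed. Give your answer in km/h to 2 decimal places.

Taking east as x and north as y: velocity relative to the air = (223.135, 494.190) km/h; the air relative to ground = (0.000, -83.890) km/h.
Velocity relative to ground = (223.135, 494.190) + (0.000, -83.890) = (223.135, 410.300) km/h.
Speed = |(223.135, 410.300)| = 467.050 km/h.

467.05 km/h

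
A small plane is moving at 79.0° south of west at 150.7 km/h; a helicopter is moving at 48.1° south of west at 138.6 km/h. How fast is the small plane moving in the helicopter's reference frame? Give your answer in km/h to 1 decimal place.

Taking east as x and north as y: small plane velocity = (-28.755, -147.931) km/h; helicopter velocity = (-92.562, -103.162) km/h.
Velocity of small plane relative to helicopter = (-28.755, -147.931) − (-92.562, -103.162) = (63.807, -44.770) km/h.
Magnitude = |(63.807, -44.770)| = 77.946 km/h.

77.9 km/h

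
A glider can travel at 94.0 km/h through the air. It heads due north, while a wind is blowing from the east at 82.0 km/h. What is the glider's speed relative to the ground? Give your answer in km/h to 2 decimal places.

124.74 km/h

Taking east as x and north as y: velocity relative to the air = (0.000, 94.000) km/h; the air relative to ground = (-82.000, 0.000) km/h.
Velocity relative to ground = (0.000, 94.000) + (-82.000, 0.000) = (-82.000, 94.000) km/h.
Speed = |(-82.000, 94.000)| = 124.740 km/h.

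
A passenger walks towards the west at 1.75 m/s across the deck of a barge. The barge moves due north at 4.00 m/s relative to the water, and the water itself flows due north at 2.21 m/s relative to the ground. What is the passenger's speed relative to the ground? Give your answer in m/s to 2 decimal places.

6.45 m/s

In east/north components (m/s): passenger relative to barge = (-1.750, 0.000); barge relative to water = (0.000, 4.000); water relative to ground = (0.000, 2.210).
Sum = (-1.750, 6.210) m/s.
Speed = |(-1.750, 6.210)| = 6.452 m/s.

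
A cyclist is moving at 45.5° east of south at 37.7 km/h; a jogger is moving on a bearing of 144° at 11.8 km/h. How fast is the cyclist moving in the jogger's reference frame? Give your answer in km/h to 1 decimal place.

Taking east as x and north as y: cyclist velocity = (26.890, -26.424) km/h; jogger velocity = (6.936, -9.546) km/h.
Velocity of cyclist relative to jogger = (26.890, -26.424) − (6.936, -9.546) = (19.954, -16.878) km/h.
Magnitude = |(19.954, -16.878)| = 26.134 km/h.

26.1 km/h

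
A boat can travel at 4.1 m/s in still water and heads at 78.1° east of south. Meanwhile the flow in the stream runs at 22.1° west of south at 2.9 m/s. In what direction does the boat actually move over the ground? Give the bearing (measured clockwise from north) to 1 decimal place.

140.4°

Taking east as x and north as y: velocity relative to the water = (4.012, -0.845) m/s; the water relative to ground = (-1.091, -2.687) m/s.
Velocity relative to ground = (4.012, -0.845) + (-1.091, -2.687) = (2.921, -3.532) m/s.
Bearing = atan2(2.92, -3.53) = 140.41° clockwise from north.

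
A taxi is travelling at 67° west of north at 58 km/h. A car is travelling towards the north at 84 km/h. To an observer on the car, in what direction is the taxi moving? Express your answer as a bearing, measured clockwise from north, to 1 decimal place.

221.0°

Taking east as x and north as y: taxi velocity = (-53.389, 22.662) km/h; car velocity = (0.000, 84.000) km/h.
Velocity of taxi relative to car = (-53.389, 22.662) − (0.000, 84.000) = (-53.389, -61.338) km/h.
Bearing = atan2(-53.39, -61.34) = 221.04° clockwise from north.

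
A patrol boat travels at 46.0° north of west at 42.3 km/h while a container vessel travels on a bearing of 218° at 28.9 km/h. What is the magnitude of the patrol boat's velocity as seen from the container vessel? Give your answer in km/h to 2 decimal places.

Taking east as x and north as y: patrol boat velocity = (-29.384, 30.428) km/h; container vessel velocity = (-17.793, -22.774) km/h.
Velocity of patrol boat relative to container vessel = (-29.384, 30.428) − (-17.793, -22.774) = (-11.591, 53.202) km/h.
Magnitude = |(-11.591, 53.202)| = 54.450 km/h.

54.45 km/h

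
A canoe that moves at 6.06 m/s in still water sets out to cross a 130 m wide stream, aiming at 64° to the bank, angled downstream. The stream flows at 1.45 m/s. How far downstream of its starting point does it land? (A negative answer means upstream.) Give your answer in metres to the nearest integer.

98 m

Perpendicular speed = 5.447 m/s; crossing time = 130 / 5.447 = 23.868 s.
Net downstream speed = 4.107 m/s.
Drift = 4.107 × 23.868 = 98.013 m (downstream).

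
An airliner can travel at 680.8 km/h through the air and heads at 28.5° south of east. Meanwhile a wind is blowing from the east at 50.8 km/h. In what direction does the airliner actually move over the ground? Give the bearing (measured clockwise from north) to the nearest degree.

121°

Taking east as x and north as y: velocity relative to the air = (598.299, -324.850) km/h; the air relative to ground = (-50.800, 0.000) km/h.
Velocity relative to ground = (598.299, -324.850) + (-50.800, 0.000) = (547.499, -324.850) km/h.
Bearing = atan2(547.50, -324.85) = 120.68° clockwise from north.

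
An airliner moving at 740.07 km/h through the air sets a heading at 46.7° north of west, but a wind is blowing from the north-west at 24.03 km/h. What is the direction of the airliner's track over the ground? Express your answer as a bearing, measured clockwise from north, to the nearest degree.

317°

Taking east as x and north as y: velocity relative to the air = (-507.554, 538.603) km/h; the air relative to ground = (16.992, -16.992) km/h.
Velocity relative to ground = (-507.554, 538.603) + (16.992, -16.992) = (-490.562, 521.611) km/h.
Bearing = atan2(-490.56, 521.61) = 316.76° clockwise from north.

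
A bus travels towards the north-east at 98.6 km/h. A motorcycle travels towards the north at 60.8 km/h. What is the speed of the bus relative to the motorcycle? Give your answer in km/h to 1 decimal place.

70.3 km/h

Taking east as x and north as y: bus velocity = (69.721, 69.721) km/h; motorcycle velocity = (0.000, 60.800) km/h.
Velocity of bus relative to motorcycle = (69.721, 69.721) − (0.000, 60.800) = (69.721, 8.921) km/h.
Magnitude = |(69.721, 8.921)| = 70.289 km/h.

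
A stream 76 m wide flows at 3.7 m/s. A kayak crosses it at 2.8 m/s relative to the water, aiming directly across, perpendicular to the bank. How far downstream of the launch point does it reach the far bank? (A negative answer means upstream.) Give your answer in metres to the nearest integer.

100 m

Perpendicular speed = 2.800 m/s; crossing time = 76 / 2.800 = 27.143 s.
Net downstream speed = 3.700 m/s.
Drift = 3.700 × 27.143 = 100.429 m (downstream).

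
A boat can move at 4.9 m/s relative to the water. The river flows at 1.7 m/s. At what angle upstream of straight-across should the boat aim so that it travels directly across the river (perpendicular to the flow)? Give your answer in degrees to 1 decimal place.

To cancel the current, the upstream component of the boat's velocity must equal the flow: 4.9 sin θ = 1.7.
sin θ = 1.7 / 4.9 = 0.3469.
θ = arcsin(0.3469) = 20.300°.

20.3°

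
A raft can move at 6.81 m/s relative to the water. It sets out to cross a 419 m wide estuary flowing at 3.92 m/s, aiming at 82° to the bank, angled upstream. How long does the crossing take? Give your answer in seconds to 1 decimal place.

The component of the raft's velocity perpendicular to the bank is 6.81 × sin 82° = 6.744 m/s.
Only the cross-stream component determines the crossing time; the current contributes nothing perpendicular to the bank.
Time = 419 / 6.744 = 62.132 s.

62.1 s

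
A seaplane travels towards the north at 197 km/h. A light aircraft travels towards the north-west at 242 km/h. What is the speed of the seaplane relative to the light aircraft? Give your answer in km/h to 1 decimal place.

Taking east as x and north as y: seaplane velocity = (0.000, 197.000) km/h; light aircraft velocity = (-171.120, 171.120) km/h.
Velocity of seaplane relative to light aircraft = (0.000, 197.000) − (-171.120, 171.120) = (171.120, 25.880) km/h.
Magnitude = |(171.120, 25.880)| = 173.066 km/h.

173.1 km/h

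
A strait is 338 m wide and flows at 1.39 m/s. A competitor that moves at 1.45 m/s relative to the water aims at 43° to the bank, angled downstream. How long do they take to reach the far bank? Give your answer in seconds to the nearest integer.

342 s

The component of the competitor's velocity perpendicular to the bank is 1.45 × sin 43° = 0.989 m/s.
The current is parallel to the bank, so it does not affect the crossing time.
Time = 338 / 0.989 = 341.795 s.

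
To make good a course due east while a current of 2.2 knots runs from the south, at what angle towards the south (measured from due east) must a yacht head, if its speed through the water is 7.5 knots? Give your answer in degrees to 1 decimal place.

The current pushes perpendicular to the desired track; the heading must have a component into the current equal to 2.2 knots: 7.5 sin θ = 2.2.
sin θ = 0.2933, so θ = 17.058°.

17.1°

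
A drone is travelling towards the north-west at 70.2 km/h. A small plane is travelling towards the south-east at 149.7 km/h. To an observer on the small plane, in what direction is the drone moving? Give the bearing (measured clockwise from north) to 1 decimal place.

Taking east as x and north as y: drone velocity = (-49.639, 49.639) km/h; small plane velocity = (105.854, -105.854) km/h.
Velocity of drone relative to small plane = (-49.639, 49.639) − (105.854, -105.854) = (-155.493, 155.493) km/h.
Bearing = atan2(-155.49, 155.49) = 315.00° clockwise from north.

315.0°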